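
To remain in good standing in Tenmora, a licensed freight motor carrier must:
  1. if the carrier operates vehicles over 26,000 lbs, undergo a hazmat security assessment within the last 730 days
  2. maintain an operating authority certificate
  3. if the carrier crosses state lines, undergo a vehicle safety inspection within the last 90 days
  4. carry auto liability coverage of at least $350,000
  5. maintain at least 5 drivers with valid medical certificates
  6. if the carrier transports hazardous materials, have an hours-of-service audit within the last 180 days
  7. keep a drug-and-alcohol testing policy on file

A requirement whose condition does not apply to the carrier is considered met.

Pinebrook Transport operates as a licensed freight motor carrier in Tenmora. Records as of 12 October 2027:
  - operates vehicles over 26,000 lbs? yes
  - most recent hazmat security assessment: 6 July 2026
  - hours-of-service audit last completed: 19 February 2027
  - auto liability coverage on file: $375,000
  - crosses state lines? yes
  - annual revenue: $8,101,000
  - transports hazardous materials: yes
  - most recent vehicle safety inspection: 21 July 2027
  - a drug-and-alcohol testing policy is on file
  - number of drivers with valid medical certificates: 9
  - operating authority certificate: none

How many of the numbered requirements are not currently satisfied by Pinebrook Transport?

2

1. condition 'operates vehicles over 26,000 lbs' holds; hazmat security assessment 463 days ago vs limit 730 → met
2. operating authority certificate absent → not met
3. condition 'crosses state lines' holds; vehicle safety inspection 83 days ago vs limit 90 → met
4. auto liability coverage $375,000 ≥ $350,000 → met
5. drivers with valid medical certificates 9 ≥ 5 → met
6. condition 'transports hazardous materials' holds; hours-of-service audit 235 days ago vs limit 180 → not met
7. drug-and-alcohol testing policy present → met
Not met: 2 of 7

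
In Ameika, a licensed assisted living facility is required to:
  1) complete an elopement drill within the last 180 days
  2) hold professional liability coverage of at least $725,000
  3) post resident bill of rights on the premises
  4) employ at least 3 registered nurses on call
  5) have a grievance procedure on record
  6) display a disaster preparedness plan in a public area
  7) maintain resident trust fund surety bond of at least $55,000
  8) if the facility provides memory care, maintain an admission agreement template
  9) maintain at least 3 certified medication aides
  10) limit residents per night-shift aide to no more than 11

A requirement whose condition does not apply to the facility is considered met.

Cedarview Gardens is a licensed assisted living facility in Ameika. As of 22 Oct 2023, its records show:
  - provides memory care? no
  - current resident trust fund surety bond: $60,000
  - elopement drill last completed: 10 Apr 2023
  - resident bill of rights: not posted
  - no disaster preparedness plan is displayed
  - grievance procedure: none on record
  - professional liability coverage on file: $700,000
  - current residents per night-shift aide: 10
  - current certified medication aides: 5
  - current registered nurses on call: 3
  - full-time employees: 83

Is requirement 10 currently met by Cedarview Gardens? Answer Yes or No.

10. residents per night-shift aide 10 ≤ 11 → met

Yes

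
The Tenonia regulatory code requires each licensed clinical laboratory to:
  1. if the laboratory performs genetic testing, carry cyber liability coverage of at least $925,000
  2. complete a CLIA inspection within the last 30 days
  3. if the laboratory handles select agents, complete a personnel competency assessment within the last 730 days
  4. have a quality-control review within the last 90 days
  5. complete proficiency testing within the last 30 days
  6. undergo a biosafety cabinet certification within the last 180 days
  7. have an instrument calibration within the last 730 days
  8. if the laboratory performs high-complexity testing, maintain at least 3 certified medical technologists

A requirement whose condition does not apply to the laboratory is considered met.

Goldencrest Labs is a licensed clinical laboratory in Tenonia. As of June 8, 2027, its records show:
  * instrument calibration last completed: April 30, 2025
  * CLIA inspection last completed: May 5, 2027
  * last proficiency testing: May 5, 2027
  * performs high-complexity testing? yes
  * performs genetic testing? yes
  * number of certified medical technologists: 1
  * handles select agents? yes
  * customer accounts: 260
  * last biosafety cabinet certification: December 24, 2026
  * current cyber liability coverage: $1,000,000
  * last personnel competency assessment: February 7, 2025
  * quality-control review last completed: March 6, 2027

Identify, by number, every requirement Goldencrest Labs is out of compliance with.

1. condition 'performs genetic testing' holds; cyber liability coverage $1,000,000 ≥ $925,000 → met
2. CLIA inspection 34 days ago vs limit 30 → not met
3. condition 'handles select agents' holds; personnel competency assessment 851 days ago vs limit 730 → not met
4. quality-control review 94 days ago vs limit 90 → not met
5. proficiency testing 34 days ago vs limit 30 → not met
6. biosafety cabinet certification 166 days ago vs limit 180 → met
7. instrument calibration 769 days ago vs limit 730 → not met
8. condition 'performs high-complexity testing' holds; certified medical technologists 1 < 3 → not met
Not met: 2, 3, 4, 5, 7, 8

2, 3, 4, 5, 7, 8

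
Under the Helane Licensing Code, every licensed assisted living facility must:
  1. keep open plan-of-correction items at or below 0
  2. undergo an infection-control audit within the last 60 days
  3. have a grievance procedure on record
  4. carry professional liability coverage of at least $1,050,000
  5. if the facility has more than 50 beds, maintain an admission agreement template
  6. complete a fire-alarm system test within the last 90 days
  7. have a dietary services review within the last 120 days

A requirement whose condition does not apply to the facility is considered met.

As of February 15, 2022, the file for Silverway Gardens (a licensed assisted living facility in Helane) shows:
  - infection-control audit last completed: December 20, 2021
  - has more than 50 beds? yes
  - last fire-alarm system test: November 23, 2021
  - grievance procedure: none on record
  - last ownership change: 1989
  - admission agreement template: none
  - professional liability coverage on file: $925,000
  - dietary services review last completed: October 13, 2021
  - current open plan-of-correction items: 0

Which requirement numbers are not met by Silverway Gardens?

3, 4, 5, 7

1. open plan-of-correction items 0 ≤ 0 → met
2. infection-control audit 57 days ago vs limit 60 → met
3. grievance procedure absent → not met
4. professional liability coverage $925,000 < $1,050,000 → not met
5. condition 'has more than 50 beds' holds; admission agreement template absent → not met
6. fire-alarm system test 84 days ago vs limit 90 → met
7. dietary services review 125 days ago vs limit 120 → not met
Not met: 3, 4, 5, 7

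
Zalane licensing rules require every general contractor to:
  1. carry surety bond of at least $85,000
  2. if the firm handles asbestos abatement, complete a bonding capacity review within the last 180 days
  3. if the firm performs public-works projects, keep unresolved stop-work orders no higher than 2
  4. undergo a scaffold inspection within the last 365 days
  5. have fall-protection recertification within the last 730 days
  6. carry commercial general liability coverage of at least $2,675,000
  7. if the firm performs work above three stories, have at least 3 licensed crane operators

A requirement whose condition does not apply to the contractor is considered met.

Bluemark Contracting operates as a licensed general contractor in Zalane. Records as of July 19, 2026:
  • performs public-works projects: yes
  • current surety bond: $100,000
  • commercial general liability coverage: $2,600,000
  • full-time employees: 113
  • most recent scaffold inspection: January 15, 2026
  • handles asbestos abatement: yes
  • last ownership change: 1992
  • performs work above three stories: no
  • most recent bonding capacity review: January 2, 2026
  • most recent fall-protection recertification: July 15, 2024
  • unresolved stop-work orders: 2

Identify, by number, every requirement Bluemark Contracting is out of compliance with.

1. surety bond $100,000 ≥ $85,000 → met
2. condition 'handles asbestos abatement' holds; bonding capacity review 198 days ago vs limit 180 → not met
3. condition 'performs public-works projects' holds; unresolved stop-work orders 2 ≤ 2 → met
4. scaffold inspection 185 days ago vs limit 365 → met
5. fall-protection recertification 734 days ago vs limit 730 → not met
6. commercial general liability coverage $2,600,000 < $2,675,000 → not met
7. condition 'performs work above three stories' does not hold → requirement n/a → met
Not met: 2, 5, 6

2, 5, 6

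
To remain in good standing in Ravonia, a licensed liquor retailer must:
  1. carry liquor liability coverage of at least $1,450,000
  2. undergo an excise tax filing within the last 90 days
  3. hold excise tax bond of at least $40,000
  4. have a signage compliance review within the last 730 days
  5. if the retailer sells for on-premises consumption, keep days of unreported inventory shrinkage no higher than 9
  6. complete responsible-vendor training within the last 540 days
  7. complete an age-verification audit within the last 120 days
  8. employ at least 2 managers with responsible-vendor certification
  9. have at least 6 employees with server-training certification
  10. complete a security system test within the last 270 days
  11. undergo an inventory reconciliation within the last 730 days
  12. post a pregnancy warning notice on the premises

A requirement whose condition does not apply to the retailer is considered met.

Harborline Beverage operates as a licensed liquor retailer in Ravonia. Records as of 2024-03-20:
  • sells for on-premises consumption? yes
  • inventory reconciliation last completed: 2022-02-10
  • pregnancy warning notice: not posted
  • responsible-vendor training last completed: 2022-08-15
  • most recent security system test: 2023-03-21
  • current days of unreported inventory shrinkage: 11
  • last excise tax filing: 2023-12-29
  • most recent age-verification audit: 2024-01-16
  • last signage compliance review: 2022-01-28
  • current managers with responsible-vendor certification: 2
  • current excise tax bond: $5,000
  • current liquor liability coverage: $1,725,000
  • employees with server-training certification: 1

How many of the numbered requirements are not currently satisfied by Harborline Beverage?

8

1. liquor liability coverage $1,725,000 ≥ $1,450,000 → met
2. excise tax filing 82 days ago vs limit 90 → met
3. excise tax bond $5,000 < $40,000 → not met
4. signage compliance review 782 days ago vs limit 730 → not met
5. condition 'sells for on-premises consumption' holds; days of unreported inventory shrinkage 11 > 9 → not met
6. responsible-vendor training 583 days ago vs limit 540 → not met
7. age-verification audit 64 days ago vs limit 120 → met
8. managers with responsible-vendor certification 2 ≥ 2 → met
9. employees with server-training certification 1 < 6 → not met
10. security system test 365 days ago vs limit 270 → not met
11. inventory reconciliation 769 days ago vs limit 730 → not met
12. pregnancy warning notice absent → not met
Not met: 8 of 12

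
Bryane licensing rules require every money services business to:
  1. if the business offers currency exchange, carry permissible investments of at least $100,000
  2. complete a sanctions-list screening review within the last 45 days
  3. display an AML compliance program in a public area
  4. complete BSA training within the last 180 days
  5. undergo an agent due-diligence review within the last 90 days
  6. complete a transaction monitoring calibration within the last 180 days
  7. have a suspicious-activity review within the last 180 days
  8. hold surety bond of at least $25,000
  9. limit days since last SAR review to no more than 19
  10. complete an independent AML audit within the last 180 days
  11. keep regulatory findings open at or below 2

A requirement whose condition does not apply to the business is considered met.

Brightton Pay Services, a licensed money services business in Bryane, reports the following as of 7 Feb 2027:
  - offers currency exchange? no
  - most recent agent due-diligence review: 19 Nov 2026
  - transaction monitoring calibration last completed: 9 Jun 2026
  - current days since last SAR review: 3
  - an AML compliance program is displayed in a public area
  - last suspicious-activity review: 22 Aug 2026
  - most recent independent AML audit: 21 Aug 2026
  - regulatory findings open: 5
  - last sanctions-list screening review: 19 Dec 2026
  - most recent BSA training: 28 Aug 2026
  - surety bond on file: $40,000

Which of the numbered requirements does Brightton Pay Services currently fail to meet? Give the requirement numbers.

1. condition 'offers currency exchange' does not hold → requirement n/a → met
2. sanctions-list screening review 50 days ago vs limit 45 → not met
3. AML compliance program present → met
4. BSA training 163 days ago vs limit 180 → met
5. agent due-diligence review 80 days ago vs limit 90 → met
6. transaction monitoring calibration 243 days ago vs limit 180 → not met
7. suspicious-activity review 169 days ago vs limit 180 → met
8. surety bond $40,000 ≥ $25,000 → met
9. days since last SAR review 3 ≤ 19 → met
10. independent AML audit 170 days ago vs limit 180 → met
11. regulatory findings open 5 > 2 → not met
Not met: 2, 6, 11

2, 6, 11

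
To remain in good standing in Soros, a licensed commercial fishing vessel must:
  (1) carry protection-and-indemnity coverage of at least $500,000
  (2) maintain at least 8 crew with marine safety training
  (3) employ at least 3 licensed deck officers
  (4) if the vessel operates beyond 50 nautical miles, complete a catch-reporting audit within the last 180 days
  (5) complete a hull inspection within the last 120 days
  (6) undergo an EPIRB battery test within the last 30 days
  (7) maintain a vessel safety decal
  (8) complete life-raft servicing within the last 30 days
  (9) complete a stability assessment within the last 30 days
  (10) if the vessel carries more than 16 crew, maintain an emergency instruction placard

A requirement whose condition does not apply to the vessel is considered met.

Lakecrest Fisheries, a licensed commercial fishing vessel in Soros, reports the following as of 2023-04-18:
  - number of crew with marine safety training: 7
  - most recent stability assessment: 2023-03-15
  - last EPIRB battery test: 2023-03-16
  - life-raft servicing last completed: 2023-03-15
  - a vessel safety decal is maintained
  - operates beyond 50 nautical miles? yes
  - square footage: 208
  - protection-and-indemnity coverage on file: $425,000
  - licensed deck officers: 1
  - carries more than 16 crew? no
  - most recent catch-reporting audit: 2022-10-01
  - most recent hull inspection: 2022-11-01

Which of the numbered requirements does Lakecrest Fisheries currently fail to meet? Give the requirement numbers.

1, 2, 3, 4, 5, 6, 8, 9

1. protection-and-indemnity coverage $425,000 < $500,000 → not met
2. crew with marine safety training 7 < 8 → not met
3. licensed deck officers 1 < 3 → not met
4. condition 'operates beyond 50 nautical miles' holds; catch-reporting audit 199 days ago vs limit 180 → not met
5. hull inspection 168 days ago vs limit 120 → not met
6. EPIRB battery test 33 days ago vs limit 30 → not met
7. vessel safety decal present → met
8. life-raft servicing 34 days ago vs limit 30 → not met
9. stability assessment 34 days ago vs limit 30 → not met
10. condition 'carries more than 16 crew' does not hold → requirement n/a → met
Not met: 1, 2, 3, 4, 5, 6, 8, 9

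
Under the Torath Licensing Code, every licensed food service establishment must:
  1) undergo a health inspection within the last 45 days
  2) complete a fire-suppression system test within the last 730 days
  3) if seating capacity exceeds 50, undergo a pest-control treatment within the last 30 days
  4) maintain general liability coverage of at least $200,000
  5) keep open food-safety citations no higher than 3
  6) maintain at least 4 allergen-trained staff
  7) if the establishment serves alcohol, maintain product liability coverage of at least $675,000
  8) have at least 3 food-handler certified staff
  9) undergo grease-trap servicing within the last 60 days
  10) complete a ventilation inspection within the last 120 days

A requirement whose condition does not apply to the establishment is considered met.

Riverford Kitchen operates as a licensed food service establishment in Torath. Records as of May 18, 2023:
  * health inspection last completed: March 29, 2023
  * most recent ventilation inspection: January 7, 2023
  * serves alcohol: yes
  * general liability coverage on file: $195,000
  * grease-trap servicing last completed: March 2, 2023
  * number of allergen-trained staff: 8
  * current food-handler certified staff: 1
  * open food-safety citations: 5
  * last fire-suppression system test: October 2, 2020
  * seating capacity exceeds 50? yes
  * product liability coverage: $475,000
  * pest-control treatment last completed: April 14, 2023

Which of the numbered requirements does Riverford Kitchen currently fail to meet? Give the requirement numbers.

1, 2, 3, 4, 5, 7, 8, 9, 10

1. health inspection 50 days ago vs limit 45 → not met
2. fire-suppression system test 958 days ago vs limit 730 → not met
3. condition 'seating capacity exceeds 50' holds; pest-control treatment 34 days ago vs limit 30 → not met
4. general liability coverage $195,000 < $200,000 → not met
5. open food-safety citations 5 > 3 → not met
6. allergen-trained staff 8 ≥ 4 → met
7. condition 'serves alcohol' holds; product liability coverage $475,000 < $675,000 → not met
8. food-handler certified staff 1 < 3 → not met
9. grease-trap servicing 77 days ago vs limit 60 → not met
10. ventilation inspection 131 days ago vs limit 120 → not met
Not met: 1, 2, 3, 4, 5, 7, 8, 9, 10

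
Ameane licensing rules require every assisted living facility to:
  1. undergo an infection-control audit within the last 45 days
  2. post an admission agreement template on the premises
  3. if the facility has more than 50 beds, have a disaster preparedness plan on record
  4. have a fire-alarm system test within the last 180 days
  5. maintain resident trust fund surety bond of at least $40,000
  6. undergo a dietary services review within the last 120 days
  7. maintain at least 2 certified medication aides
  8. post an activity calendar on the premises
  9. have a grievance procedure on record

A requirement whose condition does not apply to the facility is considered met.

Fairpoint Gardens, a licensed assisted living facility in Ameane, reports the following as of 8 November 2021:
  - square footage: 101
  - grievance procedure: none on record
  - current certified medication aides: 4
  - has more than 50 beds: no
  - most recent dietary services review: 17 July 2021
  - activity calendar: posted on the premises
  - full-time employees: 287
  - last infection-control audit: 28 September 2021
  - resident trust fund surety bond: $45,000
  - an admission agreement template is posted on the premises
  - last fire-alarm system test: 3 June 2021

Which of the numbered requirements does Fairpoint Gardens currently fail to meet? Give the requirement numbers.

1. infection-control audit 41 days ago vs limit 45 → met
2. admission agreement template present → met
3. condition 'has more than 50 beds' does not hold → requirement n/a → met
4. fire-alarm system test 158 days ago vs limit 180 → met
5. resident trust fund surety bond $45,000 ≥ $40,000 → met
6. dietary services review 114 days ago vs limit 120 → met
7. certified medication aides 4 ≥ 2 → met
8. activity calendar present → met
9. grievance procedure absent → not met
Not met: 9

9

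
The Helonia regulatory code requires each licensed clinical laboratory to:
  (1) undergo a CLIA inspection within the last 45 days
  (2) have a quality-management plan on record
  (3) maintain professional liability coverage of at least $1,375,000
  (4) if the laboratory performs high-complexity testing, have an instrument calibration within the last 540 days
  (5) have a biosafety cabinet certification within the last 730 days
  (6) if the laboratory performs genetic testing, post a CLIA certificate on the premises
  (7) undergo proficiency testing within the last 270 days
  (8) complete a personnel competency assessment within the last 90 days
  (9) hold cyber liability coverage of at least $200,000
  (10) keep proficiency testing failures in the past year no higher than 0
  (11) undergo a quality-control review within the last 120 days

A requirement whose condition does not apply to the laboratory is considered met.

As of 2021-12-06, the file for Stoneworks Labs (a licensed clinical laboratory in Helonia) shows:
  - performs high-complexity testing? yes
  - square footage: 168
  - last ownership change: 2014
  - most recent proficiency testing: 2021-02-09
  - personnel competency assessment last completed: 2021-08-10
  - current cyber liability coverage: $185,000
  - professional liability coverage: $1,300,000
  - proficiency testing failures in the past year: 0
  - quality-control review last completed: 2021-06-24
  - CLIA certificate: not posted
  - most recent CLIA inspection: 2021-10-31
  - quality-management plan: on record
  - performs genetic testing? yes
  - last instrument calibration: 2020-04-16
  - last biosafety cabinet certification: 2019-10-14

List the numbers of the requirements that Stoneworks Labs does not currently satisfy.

3, 4, 5, 6, 7, 8, 9, 11

1. CLIA inspection 36 days ago vs limit 45 → met
2. quality-management plan present → met
3. professional liability coverage $1,300,000 < $1,375,000 → not met
4. condition 'performs high-complexity testing' holds; instrument calibration 599 days ago vs limit 540 → not met
5. biosafety cabinet certification 784 days ago vs limit 730 → not met
6. condition 'performs genetic testing' holds; CLIA certificate absent → not met
7. proficiency testing 300 days ago vs limit 270 → not met
8. personnel competency assessment 118 days ago vs limit 90 → not met
9. cyber liability coverage $185,000 < $200,000 → not met
10. proficiency testing failures in the past year 0 ≤ 0 → met
11. quality-control review 165 days ago vs limit 120 → not met
Not met: 3, 4, 5, 6, 7, 8, 9, 11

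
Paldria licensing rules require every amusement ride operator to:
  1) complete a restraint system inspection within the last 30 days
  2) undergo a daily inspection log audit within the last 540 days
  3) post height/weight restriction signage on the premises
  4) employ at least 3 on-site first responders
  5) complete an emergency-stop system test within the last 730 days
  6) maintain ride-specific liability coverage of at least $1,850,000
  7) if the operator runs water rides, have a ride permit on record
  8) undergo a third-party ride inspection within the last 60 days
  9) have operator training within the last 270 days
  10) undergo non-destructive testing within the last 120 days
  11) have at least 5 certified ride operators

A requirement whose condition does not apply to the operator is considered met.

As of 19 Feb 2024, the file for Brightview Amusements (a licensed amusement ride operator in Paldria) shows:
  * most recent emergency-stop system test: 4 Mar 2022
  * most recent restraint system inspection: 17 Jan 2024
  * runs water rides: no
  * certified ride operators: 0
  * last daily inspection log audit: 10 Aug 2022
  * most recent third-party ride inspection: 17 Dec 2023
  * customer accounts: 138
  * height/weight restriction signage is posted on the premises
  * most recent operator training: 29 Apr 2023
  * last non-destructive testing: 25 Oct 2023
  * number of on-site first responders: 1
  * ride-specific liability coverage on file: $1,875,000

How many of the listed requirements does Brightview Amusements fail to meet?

6

1. restraint system inspection 33 days ago vs limit 30 → not met
2. daily inspection log audit 558 days ago vs limit 540 → not met
3. height/weight restriction signage present → met
4. on-site first responders 1 < 3 → not met
5. emergency-stop system test 717 days ago vs limit 730 → met
6. ride-specific liability coverage $1,875,000 ≥ $1,850,000 → met
7. condition 'runs water rides' does not hold → requirement n/a → met
8. third-party ride inspection 64 days ago vs limit 60 → not met
9. operator training 296 days ago vs limit 270 → not met
10. non-destructive testing 117 days ago vs limit 120 → met
11. certified ride operators 0 < 5 → not met
Not met: 6 of 11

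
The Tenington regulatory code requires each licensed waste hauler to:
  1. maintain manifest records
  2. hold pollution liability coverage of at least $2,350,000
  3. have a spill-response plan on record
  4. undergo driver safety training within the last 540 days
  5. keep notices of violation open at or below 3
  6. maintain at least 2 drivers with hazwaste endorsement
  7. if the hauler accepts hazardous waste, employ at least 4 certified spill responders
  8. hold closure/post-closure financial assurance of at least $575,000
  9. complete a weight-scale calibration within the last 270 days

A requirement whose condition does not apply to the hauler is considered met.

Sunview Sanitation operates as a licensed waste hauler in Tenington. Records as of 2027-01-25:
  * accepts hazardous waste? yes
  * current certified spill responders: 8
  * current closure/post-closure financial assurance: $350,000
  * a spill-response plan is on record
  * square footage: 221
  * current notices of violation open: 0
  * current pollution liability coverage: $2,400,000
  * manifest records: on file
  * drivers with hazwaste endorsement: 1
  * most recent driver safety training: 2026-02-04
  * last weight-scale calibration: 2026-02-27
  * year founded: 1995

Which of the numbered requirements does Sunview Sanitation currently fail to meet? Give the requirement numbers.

6, 8, 9

1. manifest records present → met
2. pollution liability coverage $2,400,000 ≥ $2,350,000 → met
3. spill-response plan present → met
4. driver safety training 355 days ago vs limit 540 → met
5. notices of violation open 0 ≤ 3 → met
6. drivers with hazwaste endorsement 1 < 2 → not met
7. condition 'accepts hazardous waste' holds; certified spill responders 8 ≥ 4 → met
8. closure/post-closure financial assurance $350,000 < $575,000 → not met
9. weight-scale calibration 332 days ago vs limit 270 → not met
Not met: 6, 8, 9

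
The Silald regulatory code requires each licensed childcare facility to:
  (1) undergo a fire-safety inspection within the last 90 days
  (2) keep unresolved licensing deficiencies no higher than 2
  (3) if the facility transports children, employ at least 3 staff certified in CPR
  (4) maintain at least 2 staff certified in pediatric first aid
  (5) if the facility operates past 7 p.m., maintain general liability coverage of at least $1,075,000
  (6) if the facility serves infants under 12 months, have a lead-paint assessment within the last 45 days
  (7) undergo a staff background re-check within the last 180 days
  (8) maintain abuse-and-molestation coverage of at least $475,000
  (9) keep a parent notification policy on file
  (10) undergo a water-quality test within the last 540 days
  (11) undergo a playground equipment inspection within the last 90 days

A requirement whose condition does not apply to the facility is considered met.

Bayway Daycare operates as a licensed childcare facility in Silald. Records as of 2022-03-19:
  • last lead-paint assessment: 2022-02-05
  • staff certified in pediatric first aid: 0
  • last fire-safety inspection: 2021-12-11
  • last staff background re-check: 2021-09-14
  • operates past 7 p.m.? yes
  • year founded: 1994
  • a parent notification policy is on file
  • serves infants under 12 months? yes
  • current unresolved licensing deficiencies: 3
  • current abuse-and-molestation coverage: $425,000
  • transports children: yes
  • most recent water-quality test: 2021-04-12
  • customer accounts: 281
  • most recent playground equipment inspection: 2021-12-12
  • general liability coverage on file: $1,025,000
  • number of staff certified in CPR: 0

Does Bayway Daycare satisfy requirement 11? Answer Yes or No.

No

11. playground equipment inspection 97 days ago vs limit 90 → not met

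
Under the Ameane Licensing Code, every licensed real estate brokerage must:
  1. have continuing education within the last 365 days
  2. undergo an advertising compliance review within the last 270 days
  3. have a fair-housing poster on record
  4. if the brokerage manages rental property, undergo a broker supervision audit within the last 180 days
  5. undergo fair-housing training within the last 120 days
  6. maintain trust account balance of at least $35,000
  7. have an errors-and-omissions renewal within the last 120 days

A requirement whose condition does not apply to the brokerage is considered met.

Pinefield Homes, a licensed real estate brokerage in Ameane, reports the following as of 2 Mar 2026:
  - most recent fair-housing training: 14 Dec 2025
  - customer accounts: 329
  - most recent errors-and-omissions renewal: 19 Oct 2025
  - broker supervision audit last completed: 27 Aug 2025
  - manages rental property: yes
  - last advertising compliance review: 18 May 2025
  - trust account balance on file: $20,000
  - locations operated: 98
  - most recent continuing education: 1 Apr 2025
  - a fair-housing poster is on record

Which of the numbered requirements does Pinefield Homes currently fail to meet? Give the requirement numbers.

2, 4, 6, 7

1. continuing education 335 days ago vs limit 365 → met
2. advertising compliance review 288 days ago vs limit 270 → not met
3. fair-housing poster present → met
4. condition 'manages rental property' holds; broker supervision audit 187 days ago vs limit 180 → not met
5. fair-housing training 78 days ago vs limit 120 → met
6. trust account balance $20,000 < $35,000 → not met
7. errors-and-omissions renewal 134 days ago vs limit 120 → not met
Not met: 2, 4, 6, 7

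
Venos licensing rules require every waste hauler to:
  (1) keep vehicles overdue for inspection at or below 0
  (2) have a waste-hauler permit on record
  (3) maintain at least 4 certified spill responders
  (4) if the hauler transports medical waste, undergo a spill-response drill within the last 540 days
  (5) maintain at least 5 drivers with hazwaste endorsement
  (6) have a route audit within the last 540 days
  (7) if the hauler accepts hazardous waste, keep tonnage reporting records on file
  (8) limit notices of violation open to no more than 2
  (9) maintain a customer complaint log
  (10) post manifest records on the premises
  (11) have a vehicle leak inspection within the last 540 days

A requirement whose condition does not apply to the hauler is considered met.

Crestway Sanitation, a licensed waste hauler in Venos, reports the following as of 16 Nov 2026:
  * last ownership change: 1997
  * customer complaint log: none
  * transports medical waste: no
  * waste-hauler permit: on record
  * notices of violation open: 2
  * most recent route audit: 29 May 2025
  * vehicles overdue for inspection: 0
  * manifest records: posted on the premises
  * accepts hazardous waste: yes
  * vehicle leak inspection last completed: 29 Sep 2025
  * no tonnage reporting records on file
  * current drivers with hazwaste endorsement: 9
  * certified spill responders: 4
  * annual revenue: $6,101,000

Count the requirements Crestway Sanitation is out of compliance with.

2

1. vehicles overdue for inspection 0 ≤ 0 → met
2. waste-hauler permit present → met
3. certified spill responders 4 ≥ 4 → met
4. condition 'transports medical waste' does not hold → requirement n/a → met
5. drivers with hazwaste endorsement 9 ≥ 5 → met
6. route audit 536 days ago vs limit 540 → met
7. condition 'accepts hazardous waste' holds; tonnage reporting records absent → not met
8. notices of violation open 2 ≤ 2 → met
9. customer complaint log absent → not met
10. manifest records present → met
11. vehicle leak inspection 413 days ago vs limit 540 → met
Not met: 2 of 11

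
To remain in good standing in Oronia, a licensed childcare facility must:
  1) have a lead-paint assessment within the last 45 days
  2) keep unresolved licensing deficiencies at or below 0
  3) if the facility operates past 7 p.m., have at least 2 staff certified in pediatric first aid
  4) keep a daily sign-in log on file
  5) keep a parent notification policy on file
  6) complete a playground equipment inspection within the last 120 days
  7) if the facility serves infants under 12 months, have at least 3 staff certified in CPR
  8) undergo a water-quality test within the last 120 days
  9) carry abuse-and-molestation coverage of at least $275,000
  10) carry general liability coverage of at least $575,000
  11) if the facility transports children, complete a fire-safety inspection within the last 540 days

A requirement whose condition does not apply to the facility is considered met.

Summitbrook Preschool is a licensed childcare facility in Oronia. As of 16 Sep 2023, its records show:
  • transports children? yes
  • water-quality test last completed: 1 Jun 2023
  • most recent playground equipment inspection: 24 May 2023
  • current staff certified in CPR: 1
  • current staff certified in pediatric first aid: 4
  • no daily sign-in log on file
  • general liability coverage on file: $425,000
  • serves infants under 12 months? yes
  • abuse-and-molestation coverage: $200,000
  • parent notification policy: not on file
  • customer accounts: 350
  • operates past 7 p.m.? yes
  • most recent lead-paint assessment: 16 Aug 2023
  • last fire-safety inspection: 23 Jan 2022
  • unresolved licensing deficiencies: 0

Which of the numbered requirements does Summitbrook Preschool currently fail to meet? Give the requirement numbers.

4, 5, 7, 9, 10, 11

1. lead-paint assessment 31 days ago vs limit 45 → met
2. unresolved licensing deficiencies 0 ≤ 0 → met
3. condition 'operates past 7 p.m.' holds; staff certified in pediatric first aid 4 ≥ 2 → met
4. daily sign-in log absent → not met
5. parent notification policy absent → not met
6. playground equipment inspection 115 days ago vs limit 120 → met
7. condition 'serves infants under 12 months' holds; staff certified in CPR 1 < 3 → not met
8. water-quality test 107 days ago vs limit 120 → met
9. abuse-and-molestation coverage $200,000 < $275,000 → not met
10. general liability coverage $425,000 < $575,000 → not met
11. condition 'transports children' holds; fire-safety inspection 601 days ago vs limit 540 → not met
Not met: 4, 5, 7, 9, 10, 11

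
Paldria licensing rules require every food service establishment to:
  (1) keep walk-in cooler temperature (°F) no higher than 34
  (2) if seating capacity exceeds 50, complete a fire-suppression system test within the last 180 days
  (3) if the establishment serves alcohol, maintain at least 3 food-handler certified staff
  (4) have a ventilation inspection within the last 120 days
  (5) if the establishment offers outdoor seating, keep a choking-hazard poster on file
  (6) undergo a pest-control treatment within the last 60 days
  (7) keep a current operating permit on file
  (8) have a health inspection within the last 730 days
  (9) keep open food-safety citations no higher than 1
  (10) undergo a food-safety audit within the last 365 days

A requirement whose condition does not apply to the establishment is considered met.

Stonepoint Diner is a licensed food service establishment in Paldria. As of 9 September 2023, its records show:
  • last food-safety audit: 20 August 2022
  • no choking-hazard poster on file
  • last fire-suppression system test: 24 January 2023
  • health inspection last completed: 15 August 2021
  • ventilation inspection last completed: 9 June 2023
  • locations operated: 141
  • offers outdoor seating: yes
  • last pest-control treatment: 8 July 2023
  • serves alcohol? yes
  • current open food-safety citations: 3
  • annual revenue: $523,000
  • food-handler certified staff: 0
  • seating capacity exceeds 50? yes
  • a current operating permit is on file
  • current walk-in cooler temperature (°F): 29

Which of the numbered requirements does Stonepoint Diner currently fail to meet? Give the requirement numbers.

2, 3, 5, 6, 8, 9, 10

1. walk-in cooler temperature (°F) 29 ≤ 34 → met
2. condition 'seating capacity exceeds 50' holds; fire-suppression system test 228 days ago vs limit 180 → not met
3. condition 'serves alcohol' holds; food-handler certified staff 0 < 3 → not met
4. ventilation inspection 92 days ago vs limit 120 → met
5. condition 'offers outdoor seating' holds; choking-hazard poster absent → not met
6. pest-control treatment 63 days ago vs limit 60 → not met
7. current operating permit present → met
8. health inspection 755 days ago vs limit 730 → not met
9. open food-safety citations 3 > 1 → not met
10. food-safety audit 385 days ago vs limit 365 → not met
Not met: 2, 3, 5, 6, 8, 9, 10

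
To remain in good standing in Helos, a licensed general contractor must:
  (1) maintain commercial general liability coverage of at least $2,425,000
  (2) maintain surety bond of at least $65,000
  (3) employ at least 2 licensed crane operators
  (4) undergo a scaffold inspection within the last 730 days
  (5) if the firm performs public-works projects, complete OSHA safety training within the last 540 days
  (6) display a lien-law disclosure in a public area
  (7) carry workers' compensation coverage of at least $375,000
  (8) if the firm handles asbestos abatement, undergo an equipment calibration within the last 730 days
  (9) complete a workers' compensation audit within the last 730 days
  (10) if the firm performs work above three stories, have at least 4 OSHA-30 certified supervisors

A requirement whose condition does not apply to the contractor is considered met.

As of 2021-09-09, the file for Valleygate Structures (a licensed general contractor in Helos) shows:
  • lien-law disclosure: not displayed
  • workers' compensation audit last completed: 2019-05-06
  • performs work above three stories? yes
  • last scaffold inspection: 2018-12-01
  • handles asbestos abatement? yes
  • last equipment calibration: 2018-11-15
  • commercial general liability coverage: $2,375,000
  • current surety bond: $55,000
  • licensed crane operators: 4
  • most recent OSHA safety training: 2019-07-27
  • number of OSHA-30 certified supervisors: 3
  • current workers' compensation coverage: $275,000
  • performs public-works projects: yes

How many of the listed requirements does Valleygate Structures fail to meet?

9

1. commercial general liability coverage $2,375,000 < $2,425,000 → not met
2. surety bond $55,000 < $65,000 → not met
3. licensed crane operators 4 ≥ 2 → met
4. scaffold inspection 1013 days ago vs limit 730 → not met
5. condition 'performs public-works projects' holds; OSHA safety training 775 days ago vs limit 540 → not met
6. lien-law disclosure absent → not met
7. workers' compensation coverage $275,000 < $375,000 → not met
8. condition 'handles asbestos abatement' holds; equipment calibration 1029 days ago vs limit 730 → not met
9. workers' compensation audit 857 days ago vs limit 730 → not met
10. condition 'performs work above three stories' holds; OSHA-30 certified supervisors 3 < 4 → not met
Not met: 9 of 10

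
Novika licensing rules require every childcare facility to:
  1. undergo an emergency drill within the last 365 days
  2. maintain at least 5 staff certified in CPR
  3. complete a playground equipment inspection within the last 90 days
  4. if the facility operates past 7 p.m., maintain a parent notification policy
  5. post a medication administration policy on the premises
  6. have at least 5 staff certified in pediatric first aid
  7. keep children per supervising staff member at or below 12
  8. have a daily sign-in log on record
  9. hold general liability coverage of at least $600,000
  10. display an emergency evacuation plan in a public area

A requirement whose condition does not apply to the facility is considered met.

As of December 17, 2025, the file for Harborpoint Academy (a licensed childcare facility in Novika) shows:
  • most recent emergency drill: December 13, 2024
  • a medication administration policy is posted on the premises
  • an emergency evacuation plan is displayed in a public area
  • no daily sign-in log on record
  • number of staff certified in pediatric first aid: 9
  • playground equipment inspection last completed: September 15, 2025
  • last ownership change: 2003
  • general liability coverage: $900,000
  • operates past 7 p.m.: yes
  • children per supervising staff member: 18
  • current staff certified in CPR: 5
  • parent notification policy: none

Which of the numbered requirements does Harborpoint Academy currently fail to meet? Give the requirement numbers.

1. emergency drill 369 days ago vs limit 365 → not met
2. staff certified in CPR 5 ≥ 5 → met
3. playground equipment inspection 93 days ago vs limit 90 → not met
4. condition 'operates past 7 p.m.' holds; parent notification policy absent → not met
5. medication administration policy present → met
6. staff certified in pediatric first aid 9 ≥ 5 → met
7. children per supervising staff member 18 > 12 → not met
8. daily sign-in log absent → not met
9. general liability coverage $900,000 ≥ $600,000 → met
10. emergency evacuation plan present → met
Not met: 1, 3, 4, 7, 8

1, 3, 4, 7, 8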